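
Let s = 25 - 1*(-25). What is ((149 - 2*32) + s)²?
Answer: 18225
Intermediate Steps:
s = 50 (s = 25 + 25 = 50)
((149 - 2*32) + s)² = ((149 - 2*32) + 50)² = ((149 - 1*64) + 50)² = ((149 - 64) + 50)² = (85 + 50)² = 135² = 18225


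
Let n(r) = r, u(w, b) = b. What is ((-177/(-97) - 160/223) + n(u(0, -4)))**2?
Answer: 3915380329/467900161 ≈ 8.3680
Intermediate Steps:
((-177/(-97) - 160/223) + n(u(0, -4)))**2 = ((-177/(-97) - 160/223) - 4)**2 = ((-177*(-1/97) - 160*1/223) - 4)**2 = ((177/97 - 160/223) - 4)**2 = (23951/21631 - 4)**2 = (-62573/21631)**2 = 3915380329/467900161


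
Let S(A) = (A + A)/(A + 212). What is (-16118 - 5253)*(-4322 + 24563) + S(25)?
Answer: -102519187357/237 ≈ -4.3257e+8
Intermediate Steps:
S(A) = 2*A/(212 + A) (S(A) = (2*A)/(212 + A) = 2*A/(212 + A))
(-16118 - 5253)*(-4322 + 24563) + S(25) = (-16118 - 5253)*(-4322 + 24563) + 2*25/(212 + 25) = -21371*20241 + 2*25/237 = -432570411 + 2*25*(1/237) = -432570411 + 50/237 = -102519187357/237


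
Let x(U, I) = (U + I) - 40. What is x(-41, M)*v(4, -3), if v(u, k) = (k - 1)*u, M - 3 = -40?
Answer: 1888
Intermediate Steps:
M = -37 (M = 3 - 40 = -37)
x(U, I) = -40 + I + U (x(U, I) = (I + U) - 40 = -40 + I + U)
v(u, k) = u*(-1 + k) (v(u, k) = (-1 + k)*u = u*(-1 + k))
x(-41, M)*v(4, -3) = (-40 - 37 - 41)*(4*(-1 - 3)) = -472*(-4) = -118*(-16) = 1888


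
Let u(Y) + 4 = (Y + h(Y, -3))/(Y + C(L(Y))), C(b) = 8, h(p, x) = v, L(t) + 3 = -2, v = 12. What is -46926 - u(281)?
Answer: -13560751/289 ≈ -46923.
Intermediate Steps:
L(t) = -5 (L(t) = -3 - 2 = -5)
h(p, x) = 12
u(Y) = -4 + (12 + Y)/(8 + Y) (u(Y) = -4 + (Y + 12)/(Y + 8) = -4 + (12 + Y)/(8 + Y))
-46926 - u(281) = -46926 - (-20 - 3*281)/(8 + 281) = -46926 - (-20 - 843)/289 = -46926 - (-863)/289 = -46926 - 1*(-863/289) = -46926 + 863/289 = -13560751/289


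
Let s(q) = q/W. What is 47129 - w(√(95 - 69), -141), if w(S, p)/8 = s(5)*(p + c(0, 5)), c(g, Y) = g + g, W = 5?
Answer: 48257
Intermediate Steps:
s(q) = q/5
c(g, Y) = 2*g
w(S, p) = 8*p (w(S, p) = 8*(((⅕)*5)*(p + 2*0)) = 8*(1*(p + 0)) = 8*(1*p) = 8*p)
47129 - w(√(95 - 69), -141) = 47129 - 8*(-141) = 47129 - 1*(-1128) = 47129 + 1128 = 48257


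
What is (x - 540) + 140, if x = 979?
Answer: 579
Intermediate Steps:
(x - 540) + 140 = (979 - 540) + 140 = 439 + 140 = 579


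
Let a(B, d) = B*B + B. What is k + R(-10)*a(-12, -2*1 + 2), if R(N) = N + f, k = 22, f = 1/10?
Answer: -6424/5 ≈ -1284.8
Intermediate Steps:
f = ⅒ ≈ 0.10000
a(B, d) = B + B² (a(B, d) = B² + B = B + B²)
R(N) = ⅒ + N (R(N) = N + ⅒ = ⅒ + N)
k + R(-10)*a(-12, -2*1 + 2) = 22 + (⅒ - 10)*(-12*(1 - 12)) = 22 - (-594)*(-11)/5 = 22 - 99/10*132 = 22 - 6534/5 = -6424/5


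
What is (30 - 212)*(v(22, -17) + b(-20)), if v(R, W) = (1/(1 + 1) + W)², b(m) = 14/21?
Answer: -298025/6 ≈ -49671.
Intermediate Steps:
b(m) = ⅔ (b(m) = 14*(1/21) = ⅔)
v(R, W) = (½ + W)² (v(R, W) = (1/2 + W)² = (½ + W)²)
(30 - 212)*(v(22, -17) + b(-20)) = (30 - 212)*((1 + 2*(-17))²/4 + ⅔) = -182*((1 - 34)²/4 + ⅔) = -182*((¼)*(-33)² + ⅔) = -182*((¼)*1089 + ⅔) = -182*(1089/4 + ⅔) = -182*3275/12 = -298025/6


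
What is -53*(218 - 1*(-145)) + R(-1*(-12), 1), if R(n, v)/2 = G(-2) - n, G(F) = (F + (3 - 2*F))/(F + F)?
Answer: -38531/2 ≈ -19266.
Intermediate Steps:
G(F) = (3 - F)/(2*F) (G(F) = (3 - F)/((2*F)) = (3 - F)*(1/(2*F)) = (3 - F)/(2*F))
R(n, v) = -5/2 - 2*n (R(n, v) = 2*((½)*(3 - 1*(-2))/(-2) - n) = 2*((½)*(-½)*(3 + 2) - n) = 2*((½)*(-½)*5 - n) = 2*(-5/4 - n) = -5/2 - 2*n)
-53*(218 - 1*(-145)) + R(-1*(-12), 1) = -53*(218 - 1*(-145)) + (-5/2 - (-2)*(-12)) = -53*(218 + 145) + (-5/2 - 2*12) = -53*363 + (-5/2 - 24) = -19239 - 53/2 = -38531/2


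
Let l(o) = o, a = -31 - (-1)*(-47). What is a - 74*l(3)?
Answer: -300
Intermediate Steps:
a = -78 (a = -31 - 1*47 = -31 - 47 = -78)
a - 74*l(3) = -78 - 74*3 = -78 - 222 = -300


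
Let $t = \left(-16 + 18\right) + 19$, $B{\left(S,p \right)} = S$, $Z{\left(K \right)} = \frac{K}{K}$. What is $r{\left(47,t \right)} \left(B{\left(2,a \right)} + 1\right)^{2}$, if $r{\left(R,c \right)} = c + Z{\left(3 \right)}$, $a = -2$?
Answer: $198$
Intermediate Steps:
$Z{\left(K \right)} = 1$
$t = 21$ ($t = 2 + 19 = 21$)
$r{\left(R,c \right)} = 1 + c$ ($r{\left(R,c \right)} = c + 1 = 1 + c$)
$r{\left(47,t \right)} \left(B{\left(2,a \right)} + 1\right)^{2} = \left(1 + 21\right) \left(2 + 1\right)^{2} = 22 \cdot 3^{2} = 22 \cdot 9 = 198$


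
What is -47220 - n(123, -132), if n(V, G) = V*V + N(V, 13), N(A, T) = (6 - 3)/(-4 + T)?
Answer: -187048/3 ≈ -62349.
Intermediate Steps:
N(A, T) = 3/(-4 + T)
n(V, G) = 1/3 + V**2 (n(V, G) = V*V + 3/(-4 + 13) = V**2 + 3/9 = V**2 + 3*(1/9) = V**2 + 1/3 = 1/3 + V**2)
-47220 - n(123, -132) = -47220 - (1/3 + 123**2) = -47220 - (1/3 + 15129) = -47220 - 1*45388/3 = -47220 - 45388/3 = -187048/3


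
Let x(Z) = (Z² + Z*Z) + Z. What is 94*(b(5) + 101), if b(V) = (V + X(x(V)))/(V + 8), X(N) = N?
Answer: 129062/13 ≈ 9927.8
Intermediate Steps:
x(Z) = Z + 2*Z² (x(Z) = (Z² + Z²) + Z = 2*Z² + Z = Z + 2*Z²)
b(V) = (V + V*(1 + 2*V))/(8 + V) (b(V) = (V + V*(1 + 2*V))/(V + 8) = (V + V*(1 + 2*V))/(8 + V))
94*(b(5) + 101) = 94*(2*5*(1 + 5)/(8 + 5) + 101) = 94*(2*5*6/13 + 101) = 94*(2*5*(1/13)*6 + 101) = 94*(60/13 + 101) = 94*(1373/13) = 129062/13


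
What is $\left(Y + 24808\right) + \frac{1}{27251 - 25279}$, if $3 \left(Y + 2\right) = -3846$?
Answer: $\frac{46389329}{1972} \approx 23524.0$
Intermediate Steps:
$Y = -1284$ ($Y = -2 + \frac{1}{3} \left(-3846\right) = -2 - 1282 = -1284$)
$\left(Y + 24808\right) + \frac{1}{27251 - 25279} = \left(-1284 + 24808\right) + \frac{1}{27251 - 25279} = 23524 + \frac{1}{1972} = \frac{46389329}{1972}$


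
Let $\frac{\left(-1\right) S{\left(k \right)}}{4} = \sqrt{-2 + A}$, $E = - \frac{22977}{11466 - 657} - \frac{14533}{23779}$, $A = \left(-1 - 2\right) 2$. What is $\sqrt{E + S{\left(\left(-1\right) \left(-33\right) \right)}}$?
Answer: $\frac{2 \sqrt{-558048341777920 - 1631184868998482 i \sqrt{2}}}{28558579} \approx 2.1099 - 2.6811 i$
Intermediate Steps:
$A = -6$ ($A = \left(-3\right) 2 = -6$)
$E = - \frac{78161920}{28558579}$ ($E = - \frac{22977}{11466 - 657} - \frac{14533}{23779} = - \frac{22977}{10809} - \frac{14533}{23779} = \left(-22977\right) \frac{1}{10809} - \frac{14533}{23779} = - \frac{2553}{1201} - \frac{14533}{23779} = - \frac{78161920}{28558579} \approx -2.7369$)
$S{\left(k \right)} = - 8 i \sqrt{2}$ ($S{\left(k \right)} = - 4 \sqrt{-2 - 6} = - 4 \sqrt{-8} = - 4 \cdot 2 i \sqrt{2} = - 8 i \sqrt{2}$)
$\sqrt{E + S{\left(\left(-1\right) \left(-33\right) \right)}} = \sqrt{- \frac{78161920}{28558579} - 8 i \sqrt{2}}$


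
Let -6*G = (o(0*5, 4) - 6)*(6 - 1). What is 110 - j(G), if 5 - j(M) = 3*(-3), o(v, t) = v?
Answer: 96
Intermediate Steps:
G = 5 (G = -(0*5 - 6)*(6 - 1)/6 = -(0 - 6)*5/6 = -(-1)*5 = -1/6*(-30) = 5)
j(M) = 14 (j(M) = 5 - 3*(-3) = 5 - 1*(-9) = 5 + 9 = 14)
110 - j(G) = 110 - 1*14 = 110 - 14 = 96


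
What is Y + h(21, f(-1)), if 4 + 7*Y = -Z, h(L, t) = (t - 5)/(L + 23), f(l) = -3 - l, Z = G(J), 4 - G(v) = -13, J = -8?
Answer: -139/44 ≈ -3.1591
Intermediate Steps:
G(v) = 17 (G(v) = 4 - 1*(-13) = 4 + 13 = 17)
Z = 17
h(L, t) = (-5 + t)/(23 + L)
Y = -3 (Y = -4/7 + (-1*17)/7 = -4/7 + (⅐)*(-17) = -4/7 - 17/7 = -3)
Y + h(21, f(-1)) = -3 + (-5 + (-3 - 1*(-1)))/(23 + 21) = -3 + (-5 + (-3 + 1))/44 = -3 + (-5 - 2)/44 = -3 + (1/44)*(-7) = -3 - 7/44 = -139/44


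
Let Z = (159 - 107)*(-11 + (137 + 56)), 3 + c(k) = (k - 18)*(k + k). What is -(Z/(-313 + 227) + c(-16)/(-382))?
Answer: 1854279/16426 ≈ 112.89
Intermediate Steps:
c(k) = -3 + 2*k*(-18 + k) (c(k) = -3 + (k - 18)*(k + k) = -3 + (-18 + k)*(2*k) = -3 + 2*k*(-18 + k))
Z = 9464 (Z = 52*(-11 + 193) = 52*182 = 9464)
-(Z/(-313 + 227) + c(-16)/(-382)) = -(9464/(-313 + 227) + (-3 - 36*(-16) + 2*(-16)²)/(-382)) = -(9464/(-86) + (-3 + 576 + 2*256)*(-1/382)) = -(9464*(-1/86) + (-3 + 576 + 512)*(-1/382)) = -(-4732/43 + 1085*(-1/382)) = -(-4732/43 - 1085/382) = -1*(-1854279/16426) = 1854279/16426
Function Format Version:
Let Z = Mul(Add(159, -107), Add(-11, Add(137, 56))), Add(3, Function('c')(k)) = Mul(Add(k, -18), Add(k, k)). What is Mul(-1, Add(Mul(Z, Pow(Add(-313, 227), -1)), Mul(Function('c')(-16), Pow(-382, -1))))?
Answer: Rational(1854279, 16426) ≈ 112.89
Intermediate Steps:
Function('c')(k) = Add(-3, Mul(2, k, Add(-18, k))) (Function('c')(k) = Add(-3, Mul(Add(k, -18), Add(k, k))) = Add(-3, Mul(Add(-18, k), Mul(2, k))) = Add(-3, Mul(2, k, Add(-18, k))))
Z = 9464 (Z = Mul(52, Add(-11, 193)) = Mul(52, 182) = 9464)
Mul(-1, Add(Mul(Z, Pow(Add(-313, 227), -1)), Mul(Function('c')(-16), Pow(-382, -1)))) = Mul(-1, Add(Mul(9464, Pow(Add(-313, 227), -1)), Mul(Add(-3, Mul(-36, -16), Mul(2, Pow(-16, 2))), Pow(-382, -1)))) = Mul(-1, Add(Mul(9464, Pow(-86, -1)), Mul(Add(-3, 576, Mul(2, 256)), Rational(-1, 382)))) = Mul(-1, Add(Mul(9464, Rational(-1, 86)), Mul(Add(-3, 576, 512), Rational(-1, 382)))) = Mul(-1, Add(Rational(-4732, 43), Mul(1085, Rational(-1, 382)))) = Mul(-1, Add(Rational(-4732, 43), Rational(-1085, 382))) = Mul(-1, Rational(-1854279, 16426)) = Rational(1854279, 16426)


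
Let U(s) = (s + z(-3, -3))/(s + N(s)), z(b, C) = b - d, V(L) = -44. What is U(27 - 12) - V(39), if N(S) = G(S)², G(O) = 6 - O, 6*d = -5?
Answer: 25421/576 ≈ 44.134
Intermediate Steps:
d = -⅚ (d = (⅙)*(-5) = -⅚ ≈ -0.83333)
N(S) = (6 - S)²
z(b, C) = ⅚ + b (z(b, C) = b - 1*(-⅚) = b + ⅚ = ⅚ + b)
U(s) = (-13/6 + s)/(s + (-6 + s)²) (U(s) = (s + (⅚ - 3))/(s + (-6 + s)²) = (s - 13/6)/(s + (-6 + s)²) = (-13/6 + s)/(s + (-6 + s)²))
U(27 - 12) - V(39) = (-13/6 + (27 - 12))/((27 - 12) + (-6 + (27 - 12))²) - 1*(-44) = (-13/6 + 15)/(15 + (-6 + 15)²) + 44 = (77/6)/(15 + 9²) + 44 = (77/6)/(15 + 81) + 44 = (77/6)/96 + 44 = (1/96)*(77/6) + 44 = 77/576 + 44 = 25421/576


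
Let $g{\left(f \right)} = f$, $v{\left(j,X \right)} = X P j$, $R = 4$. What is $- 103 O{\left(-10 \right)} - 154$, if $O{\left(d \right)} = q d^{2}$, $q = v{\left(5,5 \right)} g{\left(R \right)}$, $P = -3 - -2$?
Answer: $1029846$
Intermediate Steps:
$P = -1$ ($P = -3 + 2 = -1$)
$v{\left(j,X \right)} = - X j$ ($v{\left(j,X \right)} = X \left(-1\right) j = - X j$)
$q = -100$ ($q = \left(-1\right) 5 \cdot 5 \cdot 4 = \left(-25\right) 4 = -100$)
$O{\left(d \right)} = - 100 d^{2}$
$- 103 O{\left(-10 \right)} - 154 = - 103 \left(- 100 \left(-10\right)^{2}\right) - 154 = - 103 \left(\left(-100\right) 100\right) - 154 = \left(-103\right) \left(-10000\right) - 154 = 1030000 - 154 = 1029846$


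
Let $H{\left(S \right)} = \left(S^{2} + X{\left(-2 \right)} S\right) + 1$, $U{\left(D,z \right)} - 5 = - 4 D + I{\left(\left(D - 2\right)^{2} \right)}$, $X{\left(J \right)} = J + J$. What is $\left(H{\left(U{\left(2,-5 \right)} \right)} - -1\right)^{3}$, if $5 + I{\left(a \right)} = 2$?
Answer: $238328$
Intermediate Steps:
$I{\left(a \right)} = -3$ ($I{\left(a \right)} = -5 + 2 = -3$)
$X{\left(J \right)} = 2 J$
$U{\left(D,z \right)} = 2 - 4 D$ ($U{\left(D,z \right)} = 5 - \left(3 + 4 D\right) = 2 - 4 D$)
$H{\left(S \right)} = 1 + S^{2} - 4 S$ ($H{\left(S \right)} = \left(S^{2} + 2 \left(-2\right) S\right) + 1 = \left(S^{2} - 4 S\right) + 1 = 1 + S^{2} - 4 S$)
$\left(H{\left(U{\left(2,-5 \right)} \right)} - -1\right)^{3} = \left(\left(1 + \left(2 - 8\right)^{2} - 4 \left(2 - 8\right)\right) - -1\right)^{3} = \left(\left(1 + \left(2 - 8\right)^{2} - 4 \left(2 - 8\right)\right) + 1\right)^{3} = \left(\left(1 + \left(-6\right)^{2} - -24\right) + 1\right)^{3} = \left(\left(1 + 36 + 24\right) + 1\right)^{3} = \left(61 + 1\right)^{3} = 62^{3} = 238328$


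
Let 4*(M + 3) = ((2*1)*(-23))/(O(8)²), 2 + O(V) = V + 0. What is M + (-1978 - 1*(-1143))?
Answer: -60359/72 ≈ -838.32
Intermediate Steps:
O(V) = -2 + V (O(V) = -2 + (V + 0) = -2 + V)
M = -239/72 (M = -3 + (((2*1)*(-23))/((-2 + 8)²))/4 = -3 + ((2*(-23))/(6²))/4 = -3 + (-46/36)/4 = -3 + (-46*1/36)/4 = -3 + (¼)*(-23/18) = -3 - 23/72 = -239/72 ≈ -3.3194)
M + (-1978 - 1*(-1143)) = -239/72 + (-1978 - 1*(-1143)) = -239/72 + (-1978 + 1143) = -239/72 - 835 = -60359/72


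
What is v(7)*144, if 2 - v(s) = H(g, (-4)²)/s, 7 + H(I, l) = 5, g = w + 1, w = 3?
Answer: 2304/7 ≈ 329.14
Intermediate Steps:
g = 4 (g = 3 + 1 = 4)
H(I, l) = -2 (H(I, l) = -7 + 5 = -2)
v(s) = 2 + 2/s (v(s) = 2 - (-2)/s = 2 + 2/s)
v(7)*144 = (2 + 2/7)*144 = (16/7)*144 = 2304/7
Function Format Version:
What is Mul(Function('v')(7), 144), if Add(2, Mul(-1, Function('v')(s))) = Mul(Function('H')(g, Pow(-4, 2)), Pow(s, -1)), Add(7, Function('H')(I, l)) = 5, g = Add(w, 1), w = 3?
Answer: Rational(2304, 7) ≈ 329.14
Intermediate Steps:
g = 4 (g = Add(3, 1) = 4)
Function('H')(I, l) = -2 (Function('H')(I, l) = Add(-7, 5) = -2)
Function('v')(s) = Add(2, Mul(2, Pow(s, -1))) (Function('v')(s) = Add(2, Mul(-1, Mul(-2, Pow(s, -1)))) = Add(2, Mul(2, Pow(s, -1))))
Mul(Function('v')(7), 144) = Mul(Add(2, Mul(2, Pow(7, -1))), 144) = Mul(Add(2, Mul(2, Rational(1, 7))), 144) = Mul(Add(2, Rational(2, 7)), 144) = Mul(Rational(16, 7), 144) = Rational(2304, 7)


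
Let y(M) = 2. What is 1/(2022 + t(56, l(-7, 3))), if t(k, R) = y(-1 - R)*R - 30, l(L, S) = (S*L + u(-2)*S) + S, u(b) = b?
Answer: 1/1944 ≈ 0.00051440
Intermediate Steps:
l(L, S) = -S + L*S (l(L, S) = (S*L - 2*S) + S = (L*S - 2*S) + S = (-2*S + L*S) + S = -S + L*S)
t(k, R) = -30 + 2*R (t(k, R) = 2*R - 30 = -30 + 2*R)
1/(2022 + t(56, l(-7, 3))) = 1/(2022 + (-30 + 2*(3*(-1 - 7)))) = 1/(2022 + (-30 + 2*(3*(-8)))) = 1/(2022 + (-30 + 2*(-24))) = 1/(2022 + (-30 - 48)) = 1/(2022 - 78) = 1/1944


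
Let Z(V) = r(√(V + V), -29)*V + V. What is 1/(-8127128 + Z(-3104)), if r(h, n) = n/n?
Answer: -1/8133336 ≈ -1.2295e-7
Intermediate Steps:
r(h, n) = 1
Z(V) = 2*V (Z(V) = 1*V + V = V + V = 2*V)
1/(-8127128 + Z(-3104)) = 1/(-8127128 + 2*(-3104)) = 1/(-8127128 - 6208) = 1/(-8133336) = -1/8133336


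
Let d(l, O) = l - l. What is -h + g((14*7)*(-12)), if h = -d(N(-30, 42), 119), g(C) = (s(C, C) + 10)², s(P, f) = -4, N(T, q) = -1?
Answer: 36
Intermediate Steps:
d(l, O) = 0
g(C) = 36 (g(C) = (-4 + 10)² = 6² = 36)
h = 0 (h = -1*0 = 0)
-h + g((14*7)*(-12)) = -1*0 + 36 = 0 + 36 = 36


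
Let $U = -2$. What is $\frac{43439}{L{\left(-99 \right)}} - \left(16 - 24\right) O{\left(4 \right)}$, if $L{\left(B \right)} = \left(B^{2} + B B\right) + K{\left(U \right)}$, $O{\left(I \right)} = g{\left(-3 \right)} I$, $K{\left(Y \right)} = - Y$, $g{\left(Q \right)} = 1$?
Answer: $\frac{670767}{19604} \approx 34.216$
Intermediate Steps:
$O{\left(I \right)} = I$ ($O{\left(I \right)} = 1 I = I$)
$L{\left(B \right)} = 2 + 2 B^{2}$ ($L{\left(B \right)} = \left(B^{2} + B B\right) - -2 = \left(B^{2} + B^{2}\right) + 2 = 2 B^{2} + 2 = 2 + 2 B^{2}$)
$\frac{43439}{L{\left(-99 \right)}} - \left(16 - 24\right) O{\left(4 \right)} = \frac{43439}{2 + 2 \left(-99\right)^{2}} - \left(16 - 24\right) 4 = \frac{43439}{2 + 2 \cdot 9801} - \left(-8\right) 4 = \frac{43439}{2 + 19602} - -32 = \frac{43439}{19604} + 32 = \frac{670767}{19604}$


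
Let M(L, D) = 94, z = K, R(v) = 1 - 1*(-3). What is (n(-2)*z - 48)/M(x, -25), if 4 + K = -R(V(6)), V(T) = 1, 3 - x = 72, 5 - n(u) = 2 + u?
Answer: -44/47 ≈ -0.93617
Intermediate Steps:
n(u) = 3 - u (n(u) = 5 - (2 + u) = 5 + (-2 - u) = 3 - u)
x = -69 (x = 3 - 1*72 = 3 - 72 = -69)
R(v) = 4 (R(v) = 1 + 3 = 4)
K = -8 (K = -4 - 1*4 = -4 - 4 = -8)
z = -8
(n(-2)*z - 48)/M(x, -25) = ((3 - 1*(-2))*(-8) - 48)/94 = ((3 + 2)*(-8) - 48)*(1/94) = (5*(-8) - 48)*(1/94) = (-40 - 48)*(1/94) = -88*1/94 = -44/47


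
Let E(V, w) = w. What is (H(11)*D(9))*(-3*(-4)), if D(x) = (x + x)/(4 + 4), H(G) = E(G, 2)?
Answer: 54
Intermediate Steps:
H(G) = 2
D(x) = x/4 (D(x) = (2*x)/8 = (2*x)*(⅛) = x/4)
(H(11)*D(9))*(-3*(-4)) = (2*((¼)*9))*(-3*(-4)) = (2*(9/4))*12 = (9/2)*12 = 54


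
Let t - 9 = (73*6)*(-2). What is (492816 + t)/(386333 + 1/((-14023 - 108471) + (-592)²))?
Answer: 112149613530/88072334011 ≈ 1.2734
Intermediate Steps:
t = -867 (t = 9 + (73*6)*(-2) = 9 + 438*(-2) = 9 - 876 = -867)
(492816 + t)/(386333 + 1/((-14023 - 108471) + (-592)²)) = (492816 - 867)/(386333 + 1/((-14023 - 108471) + (-592)²)) = 491949/(386333 + 1/(-122494 + 350464)) = 491949/(386333 + 1/227970) = 491949/(88072334011/227970) = 491949*(227970/88072334011) = 112149613530/88072334011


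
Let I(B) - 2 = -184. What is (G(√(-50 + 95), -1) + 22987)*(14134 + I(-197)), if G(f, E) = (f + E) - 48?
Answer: 320030976 + 41856*√5 ≈ 3.2012e+8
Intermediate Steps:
G(f, E) = -48 + E + f (G(f, E) = (E + f) - 48 = -48 + E + f)
I(B) = -182 (I(B) = 2 - 184 = -182)
(G(√(-50 + 95), -1) + 22987)*(14134 + I(-197)) = ((-48 - 1 + √(-50 + 95)) + 22987)*(14134 - 182) = ((-48 - 1 + √45) + 22987)*13952 = ((-48 - 1 + 3*√5) + 22987)*13952 = ((-49 + 3*√5) + 22987)*13952 = (22938 + 3*√5)*13952 = 320030976 + 41856*√5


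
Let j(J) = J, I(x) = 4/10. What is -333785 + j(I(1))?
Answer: -1668923/5 ≈ -3.3378e+5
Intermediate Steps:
I(x) = ⅖ (I(x) = 4*(⅒) = ⅖)
-333785 + j(I(1)) = -333785 + ⅖ = -1668923/5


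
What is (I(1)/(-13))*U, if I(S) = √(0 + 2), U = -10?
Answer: 10*√2/13 ≈ 1.0879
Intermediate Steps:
I(S) = √2
(I(1)/(-13))*U = (√2/(-13))*(-10) = (√2*(-1/13))*(-10) = -√2/13*(-10) = 10*√2/13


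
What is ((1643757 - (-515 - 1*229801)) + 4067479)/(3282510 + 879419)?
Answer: 5941552/4161929 ≈ 1.4276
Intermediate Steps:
((1643757 - (-515 - 1*229801)) + 4067479)/(3282510 + 879419) = ((1643757 - (-515 - 229801)) + 4067479)/4161929 = ((1643757 - 1*(-230316)) + 4067479)*(1/4161929) = ((1643757 + 230316) + 4067479)*(1/4161929) = (1874073 + 4067479)*(1/4161929) = 5941552*(1/4161929) = 5941552/4161929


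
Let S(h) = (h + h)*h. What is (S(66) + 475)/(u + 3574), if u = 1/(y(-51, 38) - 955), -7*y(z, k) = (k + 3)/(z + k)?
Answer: 798019568/310451845 ≈ 2.5705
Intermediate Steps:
y(z, k) = -(3 + k)/(7*(k + z)) (y(z, k) = -(k + 3)/(7*(z + k)) = -(3 + k)/(7*(k + z)))
S(h) = 2*h² (S(h) = (2*h)*h = 2*h²)
u = -91/86864 (u = 1/((-3 - 1*38)/(7*(38 - 51)) - 955) = 1/((⅐)*(-3 - 38)/(-13) - 955) = 1/((⅐)*(-1/13)*(-41) - 955) = 1/(41/91 - 955) = 1/(-86864/91) = -91/86864 ≈ -0.0010476)
(S(66) + 475)/(u + 3574) = (2*66² + 475)/(-91/86864 + 3574) = (2*4356 + 475)/(310451845/86864) = (8712 + 475)*(86864/310451845) = 9187*(86864/310451845) = 798019568/310451845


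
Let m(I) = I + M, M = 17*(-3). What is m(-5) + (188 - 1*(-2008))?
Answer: 2140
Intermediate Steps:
M = -51
m(I) = -51 + I (m(I) = I - 51 = -51 + I)
m(-5) + (188 - 1*(-2008)) = (-51 - 5) + (188 - 1*(-2008)) = -56 + (188 + 2008) = -56 + 2196 = 2140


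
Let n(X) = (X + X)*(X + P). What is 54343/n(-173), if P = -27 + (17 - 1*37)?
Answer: 54343/76120 ≈ 0.71391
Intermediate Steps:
P = -47 (P = -27 + (17 - 37) = -27 - 20 = -47)
n(X) = 2*X*(-47 + X) (n(X) = (X + X)*(X - 47) = (2*X)*(-47 + X) = 2*X*(-47 + X))
54343/n(-173) = 54343/((2*(-173)*(-47 - 173))) = 54343/((2*(-173)*(-220))) = 54343/76120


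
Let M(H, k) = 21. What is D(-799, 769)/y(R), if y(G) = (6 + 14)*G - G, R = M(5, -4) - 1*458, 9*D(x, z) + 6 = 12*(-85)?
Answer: 6/437 ≈ 0.013730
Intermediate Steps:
D(x, z) = -114 (D(x, z) = -2/3 + (12*(-85))/9 = -2/3 + (1/9)*(-1020) = -2/3 - 340/3 = -114)
R = -437 (R = 21 - 1*458 = 21 - 458 = -437)
y(G) = 19*G (y(G) = 20*G - G = 19*G)
D(-799, 769)/y(R) = -114/(19*(-437)) = -114/(-8303) = -114*(-1/8303) = 6/437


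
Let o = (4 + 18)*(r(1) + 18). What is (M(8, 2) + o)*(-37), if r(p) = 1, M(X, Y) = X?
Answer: -15762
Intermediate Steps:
o = 418 (o = (4 + 18)*(1 + 18) = 22*19 = 418)
(M(8, 2) + o)*(-37) = (8 + 418)*(-37) = 426*(-37) = -15762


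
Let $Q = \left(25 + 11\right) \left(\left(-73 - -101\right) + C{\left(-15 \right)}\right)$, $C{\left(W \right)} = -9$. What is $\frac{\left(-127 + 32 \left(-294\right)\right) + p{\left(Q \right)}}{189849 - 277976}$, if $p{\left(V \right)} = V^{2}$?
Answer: $- \frac{458321}{88127} \approx -5.2007$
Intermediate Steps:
$Q = 684$ ($Q = \left(25 + 11\right) \left(\left(-73 - -101\right) - 9\right) = 36 \left(\left(-73 + 101\right) - 9\right) = 36 \left(28 - 9\right) = 36 \cdot 19 = 684$)
$\frac{\left(-127 + 32 \left(-294\right)\right) + p{\left(Q \right)}}{189849 - 277976} = \frac{\left(-127 + 32 \left(-294\right)\right) + 684^{2}}{189849 - 277976} = \frac{\left(-127 - 9408\right) + 467856}{-88127} = \left(-9535 + 467856\right) \left(- \frac{1}{88127}\right) = 458321 \left(- \frac{1}{88127}\right) = - \frac{458321}{88127}$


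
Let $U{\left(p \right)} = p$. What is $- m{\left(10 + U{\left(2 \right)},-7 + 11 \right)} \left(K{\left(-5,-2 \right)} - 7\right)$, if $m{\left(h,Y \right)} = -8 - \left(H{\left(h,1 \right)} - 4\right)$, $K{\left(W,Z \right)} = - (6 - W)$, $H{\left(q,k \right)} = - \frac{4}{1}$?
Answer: $0$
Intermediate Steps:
$H{\left(q,k \right)} = -4$ ($H{\left(q,k \right)} = \left(-4\right) 1 = -4$)
$K{\left(W,Z \right)} = -6 + W$
$m{\left(h,Y \right)} = 0$ ($m{\left(h,Y \right)} = -8 - \left(-4 - 4\right) = -8 - -8 = -8 + 8 = 0$)
$- m{\left(10 + U{\left(2 \right)},-7 + 11 \right)} \left(K{\left(-5,-2 \right)} - 7\right) = \left(-1\right) 0 \left(\left(-6 - 5\right) - 7\right) = 0 \left(-11 - 7\right) = 0 \left(-18\right) = 0$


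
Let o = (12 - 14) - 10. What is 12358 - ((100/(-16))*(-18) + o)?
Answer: 24515/2 ≈ 12258.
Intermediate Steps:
o = -12 (o = -2 - 10 = -12)
12358 - ((100/(-16))*(-18) + o) = 12358 - ((100/(-16))*(-18) - 12) = 12358 - ((100*(-1/16))*(-18) - 12) = 12358 - (-25/4*(-18) - 12) = 12358 - (225/2 - 12) = 12358 - 1*201/2 = 12358 - 201/2 = 24515/2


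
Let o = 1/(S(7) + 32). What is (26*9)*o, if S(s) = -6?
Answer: 9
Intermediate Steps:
o = 1/26 (o = 1/(-6 + 32) = 1/26 ≈ 0.038462)
(26*9)*o = (26*9)*(1/26) = 234*(1/26) = 9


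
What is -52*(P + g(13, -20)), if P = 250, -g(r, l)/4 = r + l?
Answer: -14456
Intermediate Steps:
g(r, l) = -4*l - 4*r (g(r, l) = -4*(r + l) = -4*(l + r) = -4*l - 4*r)
-52*(P + g(13, -20)) = -52*(250 + (-4*(-20) - 4*13)) = -52*(250 + (80 - 52)) = -52*(250 + 28) = -52*278 = -14456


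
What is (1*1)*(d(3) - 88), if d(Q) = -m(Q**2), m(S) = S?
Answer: -97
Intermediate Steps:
d(Q) = -Q**2
(1*1)*(d(3) - 88) = (1*1)*(-1*3**2 - 88) = 1*(-1*9 - 88) = 1*(-9 - 88) = 1*(-97) = -97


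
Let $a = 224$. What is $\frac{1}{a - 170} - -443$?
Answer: $\frac{23923}{54} \approx 443.02$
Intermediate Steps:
$\frac{1}{a - 170} - -443 = \frac{1}{224 - 170} - -443 = \frac{1}{54} + 443 = \frac{23923}{54}$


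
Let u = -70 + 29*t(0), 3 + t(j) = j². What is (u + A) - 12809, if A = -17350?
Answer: -30316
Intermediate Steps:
t(j) = -3 + j²
u = -157 (u = -70 + 29*(-3 + 0²) = -70 + 29*(-3 + 0) = -70 + 29*(-3) = -70 - 87 = -157)
(u + A) - 12809 = (-157 - 17350) - 12809 = -17507 - 12809 = -30316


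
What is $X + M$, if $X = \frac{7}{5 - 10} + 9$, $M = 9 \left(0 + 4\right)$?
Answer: $\frac{218}{5} \approx 43.6$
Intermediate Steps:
$M = 36$ ($M = 9 \cdot 4 = 36$)
$X = \frac{38}{5}$ ($X = \frac{7}{-5} + 9 = 7 \left(- \frac{1}{5}\right) + 9 = - \frac{7}{5} + 9 = \frac{38}{5} \approx 7.6$)
$X + M = \frac{38}{5} + 36 = \frac{218}{5}$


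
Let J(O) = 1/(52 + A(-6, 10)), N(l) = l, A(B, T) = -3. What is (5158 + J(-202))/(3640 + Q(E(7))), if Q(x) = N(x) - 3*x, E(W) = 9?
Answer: 252743/177478 ≈ 1.4241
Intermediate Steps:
J(O) = 1/49 (J(O) = 1/(52 - 3) = 1/49)
Q(x) = -2*x (Q(x) = x - 3*x = -2*x)
(5158 + J(-202))/(3640 + Q(E(7))) = (5158 + 1/49)/(3640 - 2*9) = 252743/(49*(3640 - 18)) = (252743/49)/3622 = (252743/49)*(1/3622) = 252743/177478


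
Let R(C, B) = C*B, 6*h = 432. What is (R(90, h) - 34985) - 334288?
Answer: -362793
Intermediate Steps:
h = 72 (h = (⅙)*432 = 72)
R(C, B) = B*C
(R(90, h) - 34985) - 334288 = (72*90 - 34985) - 334288 = (6480 - 34985) - 334288 = -28505 - 334288 = -362793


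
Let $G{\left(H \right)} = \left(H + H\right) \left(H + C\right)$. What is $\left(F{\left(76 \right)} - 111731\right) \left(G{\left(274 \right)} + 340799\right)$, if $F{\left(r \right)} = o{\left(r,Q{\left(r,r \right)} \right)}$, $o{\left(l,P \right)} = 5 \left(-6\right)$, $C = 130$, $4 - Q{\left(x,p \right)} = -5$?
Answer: $-62831028351$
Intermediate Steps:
$Q{\left(x,p \right)} = 9$ ($Q{\left(x,p \right)} = 4 - -5 = 4 + 5 = 9$)
$o{\left(l,P \right)} = -30$
$G{\left(H \right)} = 2 H \left(130 + H\right)$ ($G{\left(H \right)} = \left(H + H\right) \left(H + 130\right) = 2 H \left(130 + H\right)$)
$F{\left(r \right)} = -30$
$\left(F{\left(76 \right)} - 111731\right) \left(G{\left(274 \right)} + 340799\right) = \left(-30 - 111731\right) \left(2 \cdot 274 \left(130 + 274\right) + 340799\right) = - 111761 \left(2 \cdot 274 \cdot 404 + 340799\right) = - 111761 \left(221392 + 340799\right) = \left(-111761\right) 562191 = -62831028351$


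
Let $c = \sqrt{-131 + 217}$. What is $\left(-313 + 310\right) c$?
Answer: $- 3 \sqrt{86} \approx -27.821$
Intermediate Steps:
$c = \sqrt{86} \approx 9.2736$
$\left(-313 + 310\right) c = \left(-313 + 310\right) \sqrt{86} = - 3 \sqrt{86}$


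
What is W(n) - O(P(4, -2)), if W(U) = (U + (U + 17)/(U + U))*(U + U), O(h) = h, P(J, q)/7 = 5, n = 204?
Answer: 83418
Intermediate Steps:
P(J, q) = 35 (P(J, q) = 7*5 = 35)
W(U) = 2*U*(U + (17 + U)/(2*U)) (W(U) = (U + (17 + U)/((2*U)))*(2*U) = (U + (17 + U)*(1/(2*U)))*(2*U) = (U + (17 + U)/(2*U))*(2*U) = 2*U*(U + (17 + U)/(2*U)))
W(n) - O(P(4, -2)) = (17 + 204 + 2*204²) - 1*35 = (17 + 204 + 2*41616) - 35 = (17 + 204 + 83232) - 35 = 83453 - 35 = 83418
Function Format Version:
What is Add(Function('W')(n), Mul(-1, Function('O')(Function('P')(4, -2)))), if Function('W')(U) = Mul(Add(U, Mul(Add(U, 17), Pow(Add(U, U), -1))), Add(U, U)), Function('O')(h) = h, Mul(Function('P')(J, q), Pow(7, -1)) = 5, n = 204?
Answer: 83418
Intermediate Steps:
Function('P')(J, q) = 35 (Function('P')(J, q) = Mul(7, 5) = 35)
Function('W')(U) = Mul(2, U, Add(U, Mul(Rational(1, 2), Pow(U, -1), Add(17, U)))) (Function('W')(U) = Mul(Add(U, Mul(Add(17, U), Pow(Mul(2, U), -1))), Mul(2, U)) = Mul(Add(U, Mul(Add(17, U), Mul(Rational(1, 2), Pow(U, -1)))), Mul(2, U)) = Mul(Add(U, Mul(Rational(1, 2), Pow(U, -1), Add(17, U))), Mul(2, U)) = Mul(2, U, Add(U, Mul(Rational(1, 2), Pow(U, -1), Add(17, U)))))
Add(Function('W')(n), Mul(-1, Function('O')(Function('P')(4, -2)))) = Add(Add(17, 204, Mul(2, Pow(204, 2))), Mul(-1, 35)) = Add(Add(17, 204, Mul(2, 41616)), -35) = Add(Add(17, 204, 83232), -35) = Add(83453, -35) = 83418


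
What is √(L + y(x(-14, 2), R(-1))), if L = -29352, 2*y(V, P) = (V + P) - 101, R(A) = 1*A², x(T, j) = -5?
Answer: I*√117618/2 ≈ 171.48*I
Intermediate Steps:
R(A) = A²
y(V, P) = -101/2 + P/2 + V/2 (y(V, P) = ((V + P) - 101)/2 = ((P + V) - 101)/2 = (-101 + P + V)/2 = -101/2 + P/2 + V/2)
√(L + y(x(-14, 2), R(-1))) = √(-29352 + (-101/2 + (½)*(-1)² + (½)*(-5))) = √(-29352 + (-101/2 + (½)*1 - 5/2)) = √(-29352 + (-101/2 + ½ - 5/2)) = √(-29352 - 105/2) = √(-58809/2) = I*√117618/2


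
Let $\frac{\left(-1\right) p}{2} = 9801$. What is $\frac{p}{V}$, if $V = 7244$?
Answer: $- \frac{9801}{3622} \approx -2.706$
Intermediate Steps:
$p = -19602$ ($p = \left(-2\right) 9801 = -19602$)
$\frac{p}{V} = - \frac{19602}{7244} = \left(-19602\right) \frac{1}{7244} = - \frac{9801}{3622}$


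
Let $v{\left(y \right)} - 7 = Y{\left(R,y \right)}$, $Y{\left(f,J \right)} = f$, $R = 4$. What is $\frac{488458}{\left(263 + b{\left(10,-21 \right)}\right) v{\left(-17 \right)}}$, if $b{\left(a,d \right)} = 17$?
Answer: $\frac{244229}{1540} \approx 158.59$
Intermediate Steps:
$v{\left(y \right)} = 11$ ($v{\left(y \right)} = 7 + 4 = 11$)
$\frac{488458}{\left(263 + b{\left(10,-21 \right)}\right) v{\left(-17 \right)}} = \frac{488458}{\left(263 + 17\right) 11} = \frac{488458}{280 \cdot 11} = \frac{488458}{3080} = 488458 \cdot \frac{1}{3080} = \frac{244229}{1540}$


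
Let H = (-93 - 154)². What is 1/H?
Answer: 1/61009 ≈ 1.6391e-5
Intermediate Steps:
H = 61009 (H = (-247)² = 61009)
1/H = 1/61009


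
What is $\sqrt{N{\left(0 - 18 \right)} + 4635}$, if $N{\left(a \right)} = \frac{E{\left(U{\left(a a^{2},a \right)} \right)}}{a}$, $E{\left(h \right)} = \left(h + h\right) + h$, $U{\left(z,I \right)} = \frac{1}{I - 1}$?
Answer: $\frac{\sqrt{60236574}}{114} \approx 68.081$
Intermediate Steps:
$U{\left(z,I \right)} = \frac{1}{-1 + I}$
$E{\left(h \right)} = 3 h$ ($E{\left(h \right)} = 2 h + h = 3 h$)
$N{\left(a \right)} = \frac{3}{a \left(-1 + a\right)}$ ($N{\left(a \right)} = \frac{3 \frac{1}{-1 + a}}{a} = \frac{3}{a \left(-1 + a\right)}$)
$\sqrt{N{\left(0 - 18 \right)} + 4635} = \sqrt{\frac{3}{\left(0 - 18\right) \left(-1 + \left(0 - 18\right)\right)} + 4635} = \sqrt{\frac{3}{\left(-18\right) \left(-1 - 18\right)} + 4635} = \sqrt{3 \left(- \frac{1}{18}\right) \frac{1}{-19} + 4635} = \sqrt{3 \left(- \frac{1}{18}\right) \left(- \frac{1}{19}\right) + 4635} = \sqrt{\frac{1}{114} + 4635} = \sqrt{\frac{528391}{114}} = \frac{\sqrt{60236574}}{114}$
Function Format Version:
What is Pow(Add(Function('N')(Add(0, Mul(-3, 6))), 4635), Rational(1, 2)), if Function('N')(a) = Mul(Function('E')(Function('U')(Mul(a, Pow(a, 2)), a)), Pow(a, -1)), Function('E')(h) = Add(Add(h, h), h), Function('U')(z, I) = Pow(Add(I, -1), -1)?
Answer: Mul(Rational(1, 114), Pow(60236574, Rational(1, 2))) ≈ 68.081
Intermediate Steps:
Function('U')(z, I) = Pow(Add(-1, I), -1)
Function('E')(h) = Mul(3, h) (Function('E')(h) = Add(Mul(2, h), h) = Mul(3, h))
Function('N')(a) = Mul(3, Pow(a, -1), Pow(Add(-1, a), -1)) (Function('N')(a) = Mul(Mul(3, Pow(Add(-1, a), -1)), Pow(a, -1)) = Mul(3, Pow(a, -1), Pow(Add(-1, a), -1)))
Pow(Add(Function('N')(Add(0, Mul(-3, 6))), 4635), Rational(1, 2)) = Pow(Add(Mul(3, Pow(Add(0, Mul(-3, 6)), -1), Pow(Add(-1, Add(0, Mul(-3, 6))), -1)), 4635), Rational(1, 2)) = Pow(Add(Mul(3, Pow(Add(0, -18), -1), Pow(Add(-1, Add(0, -18)), -1)), 4635), Rational(1, 2)) = Pow(Add(Mul(3, Pow(-18, -1), Pow(Add(-1, -18), -1)), 4635), Rational(1, 2)) = Pow(Add(Mul(3, Rational(-1, 18), Pow(-19, -1)), 4635), Rational(1, 2)) = Pow(Add(Mul(3, Rational(-1, 18), Rational(-1, 19)), 4635), Rational(1, 2)) = Pow(Add(Rational(1, 114), 4635), Rational(1, 2)) = Pow(Rational(528391, 114), Rational(1, 2)) = Mul(Rational(1, 114), Pow(60236574, Rational(1, 2)))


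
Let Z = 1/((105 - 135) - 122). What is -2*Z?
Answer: 1/76 ≈ 0.013158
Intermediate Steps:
Z = -1/152 (Z = 1/(-30 - 122) = 1/(-152) = -1/152 ≈ -0.0065789)
-2*Z = -2*(-1/152) = 1/76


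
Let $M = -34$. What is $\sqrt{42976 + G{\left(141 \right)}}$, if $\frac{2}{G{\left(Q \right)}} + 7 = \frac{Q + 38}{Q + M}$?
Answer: $\frac{\sqrt{3490695105}}{285} \approx 207.31$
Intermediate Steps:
$G{\left(Q \right)} = \frac{2}{-7 + \frac{38 + Q}{-34 + Q}}$ ($G{\left(Q \right)} = \frac{2}{-7 + \frac{Q + 38}{Q - 34}} = \frac{2}{-7 + \frac{38 + Q}{-34 + Q}}$)
$\sqrt{42976 + G{\left(141 \right)}} = \sqrt{42976 + \frac{34 - 141}{3 \left(-46 + 141\right)}} = \sqrt{42976 + \frac{34 - 141}{3 \cdot 95}} = \sqrt{42976 + \frac{1}{3} \cdot \frac{1}{95} \left(-107\right)} = \sqrt{42976 - \frac{107}{285}} = \sqrt{\frac{12248053}{285}} = \frac{\sqrt{3490695105}}{285}$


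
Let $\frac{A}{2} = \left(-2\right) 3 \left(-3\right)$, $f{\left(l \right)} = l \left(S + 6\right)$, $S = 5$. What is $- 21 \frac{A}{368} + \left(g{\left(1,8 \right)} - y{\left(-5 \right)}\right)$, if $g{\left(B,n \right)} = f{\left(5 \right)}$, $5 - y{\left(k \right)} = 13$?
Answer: $\frac{5607}{92} \approx 60.946$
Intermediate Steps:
$f{\left(l \right)} = 11 l$ ($f{\left(l \right)} = l \left(5 + 6\right) = l 11 = 11 l$)
$y{\left(k \right)} = -8$ ($y{\left(k \right)} = 5 - 13 = -8$)
$A = 36$ ($A = 2 \left(-2\right) 3 \left(-3\right) = 2 \left(\left(-6\right) \left(-3\right)\right) = 2 \cdot 18 = 36$)
$g{\left(B,n \right)} = 55$ ($g{\left(B,n \right)} = 11 \cdot 5 = 55$)
$- 21 \frac{A}{368} + \left(g{\left(1,8 \right)} - y{\left(-5 \right)}\right) = - 21 \cdot \frac{36}{368} + \left(55 - -8\right) = - 21 \cdot 36 \cdot \frac{1}{368} + \left(55 + 8\right) = \left(-21\right) \frac{9}{92} + 63 = - \frac{189}{92} + 63 = \frac{5607}{92}$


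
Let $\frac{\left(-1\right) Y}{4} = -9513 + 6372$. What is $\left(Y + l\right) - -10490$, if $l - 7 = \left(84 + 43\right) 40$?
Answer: $28141$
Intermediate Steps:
$l = 5087$ ($l = 7 + \left(84 + 43\right) 40 = 7 + 127 \cdot 40 = 7 + 5080 = 5087$)
$Y = 12564$ ($Y = - 4 \left(-9513 + 6372\right) = \left(-4\right) \left(-3141\right) = 12564$)
$\left(Y + l\right) - -10490 = \left(12564 + 5087\right) - -10490 = 17651 + 10490 = 28141$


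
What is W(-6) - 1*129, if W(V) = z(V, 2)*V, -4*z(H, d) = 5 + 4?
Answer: -231/2 ≈ -115.50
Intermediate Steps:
z(H, d) = -9/4 (z(H, d) = -(5 + 4)/4 = -¼*9 = -9/4)
W(V) = -9*V/4
W(-6) - 1*129 = -9/4*(-6) - 1*129 = 27/2 - 129 = -231/2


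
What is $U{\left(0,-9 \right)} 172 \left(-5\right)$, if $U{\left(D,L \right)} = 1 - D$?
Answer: $-860$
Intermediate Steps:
$U{\left(0,-9 \right)} 172 \left(-5\right) = \left(1 - 0\right) 172 \left(-5\right) = \left(1 + 0\right) 172 \left(-5\right) = 1 \cdot 172 \left(-5\right) = 172 \left(-5\right) = -860$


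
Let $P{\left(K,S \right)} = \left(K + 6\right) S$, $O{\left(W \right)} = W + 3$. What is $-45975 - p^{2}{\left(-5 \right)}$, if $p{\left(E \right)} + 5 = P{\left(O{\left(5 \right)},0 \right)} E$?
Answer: $-46000$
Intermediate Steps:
$O{\left(W \right)} = 3 + W$
$P{\left(K,S \right)} = S \left(6 + K\right)$ ($P{\left(K,S \right)} = \left(6 + K\right) S = S \left(6 + K\right)$)
$p{\left(E \right)} = -5$ ($p{\left(E \right)} = -5 + 0 \left(6 + \left(3 + 5\right)\right) E = -5 + 0 \left(6 + 8\right) E = -5 + 0 \cdot 14 E = -5 + 0 E = -5 + 0 = -5$)
$-45975 - p^{2}{\left(-5 \right)} = -45975 - \left(-5\right)^{2} = -45975 - 25 = -46000$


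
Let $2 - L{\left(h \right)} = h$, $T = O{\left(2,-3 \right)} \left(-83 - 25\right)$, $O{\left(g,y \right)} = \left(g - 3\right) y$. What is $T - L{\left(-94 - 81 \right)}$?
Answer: $-501$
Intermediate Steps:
$O{\left(g,y \right)} = y \left(-3 + g\right)$ ($O{\left(g,y \right)} = \left(-3 + g\right) y = y \left(-3 + g\right)$)
$T = -324$ ($T = - 3 \left(-3 + 2\right) \left(-83 - 25\right) = \left(-3\right) \left(-1\right) \left(-108\right) = 3 \left(-108\right) = -324$)
$L{\left(h \right)} = 2 - h$
$T - L{\left(-94 - 81 \right)} = -324 - \left(2 - \left(-94 - 81\right)\right) = -324 - \left(2 - -175\right) = -324 - \left(2 + 175\right) = -324 - 177 = -501$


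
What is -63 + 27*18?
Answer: 423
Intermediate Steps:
-63 + 27*18 = -63 + 486 = 423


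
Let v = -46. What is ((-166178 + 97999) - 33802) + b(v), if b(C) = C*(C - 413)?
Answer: -80867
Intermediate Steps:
b(C) = C*(-413 + C)
((-166178 + 97999) - 33802) + b(v) = ((-166178 + 97999) - 33802) - 46*(-413 - 46) = (-68179 - 33802) - 46*(-459) = -101981 + 21114 = -80867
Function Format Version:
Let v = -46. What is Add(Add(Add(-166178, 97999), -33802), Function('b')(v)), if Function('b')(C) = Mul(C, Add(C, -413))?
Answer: -80867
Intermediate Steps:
Function('b')(C) = Mul(C, Add(-413, C))
Add(Add(Add(-166178, 97999), -33802), Function('b')(v)) = Add(Add(Add(-166178, 97999), -33802), Mul(-46, Add(-413, -46))) = Add(Add(-68179, -33802), Mul(-46, -459)) = Add(-101981, 21114) = -80867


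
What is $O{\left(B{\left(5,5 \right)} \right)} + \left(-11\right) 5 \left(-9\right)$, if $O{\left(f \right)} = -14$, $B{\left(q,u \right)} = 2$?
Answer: $481$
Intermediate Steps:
$O{\left(B{\left(5,5 \right)} \right)} + \left(-11\right) 5 \left(-9\right) = -14 + \left(-11\right) 5 \left(-9\right) = -14 - -495 = -14 + 495 = 481$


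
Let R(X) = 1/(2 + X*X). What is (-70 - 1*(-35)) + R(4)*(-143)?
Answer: -773/18 ≈ -42.944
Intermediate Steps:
R(X) = 1/(2 + X²)
(-70 - 1*(-35)) + R(4)*(-143) = (-70 - 1*(-35)) - 143/(2 + 4²) = (-70 + 35) - 143/(2 + 16) = -35 - 143/18 = -773/18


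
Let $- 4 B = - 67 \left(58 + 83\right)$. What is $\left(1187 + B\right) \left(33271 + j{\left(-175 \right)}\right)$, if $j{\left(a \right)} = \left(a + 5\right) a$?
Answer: $\frac{894583095}{4} \approx 2.2365 \cdot 10^{8}$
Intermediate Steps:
$j{\left(a \right)} = a \left(5 + a\right)$ ($j{\left(a \right)} = \left(5 + a\right) a = a \left(5 + a\right)$)
$B = \frac{9447}{4}$ ($B = - \frac{\left(-67\right) \left(58 + 83\right)}{4} = - \frac{\left(-67\right) 141}{4} = \left(- \frac{1}{4}\right) \left(-9447\right) = \frac{9447}{4} \approx 2361.8$)
$\left(1187 + B\right) \left(33271 + j{\left(-175 \right)}\right) = \left(1187 + \frac{9447}{4}\right) \left(33271 - 175 \left(5 - 175\right)\right) = \frac{14195 \left(33271 - -29750\right)}{4} = \frac{14195 \left(33271 + 29750\right)}{4} = \frac{14195}{4} \cdot 63021 = \frac{894583095}{4}$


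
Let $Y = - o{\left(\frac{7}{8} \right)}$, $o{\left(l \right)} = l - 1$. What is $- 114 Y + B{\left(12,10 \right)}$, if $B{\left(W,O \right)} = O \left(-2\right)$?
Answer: $- \frac{137}{4} \approx -34.25$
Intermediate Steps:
$o{\left(l \right)} = -1 + l$
$Y = \frac{1}{8}$ ($Y = - (-1 + \frac{7}{8}) = \left(-1\right) \left(- \frac{1}{8}\right) = \frac{1}{8} \approx 0.125$)
$B{\left(W,O \right)} = - 2 O$
$- 114 Y + B{\left(12,10 \right)} = \left(-114\right) \frac{1}{8} - 20 = - \frac{57}{4} - 20 = - \frac{137}{4}$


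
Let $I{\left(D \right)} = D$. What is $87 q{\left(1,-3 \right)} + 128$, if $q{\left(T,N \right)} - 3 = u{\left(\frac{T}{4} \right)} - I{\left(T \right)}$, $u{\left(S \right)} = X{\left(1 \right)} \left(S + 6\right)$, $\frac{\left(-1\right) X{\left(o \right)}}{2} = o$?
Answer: $- \frac{1571}{2} \approx -785.5$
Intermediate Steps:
$X{\left(o \right)} = - 2 o$
$u{\left(S \right)} = -12 - 2 S$ ($u{\left(S \right)} = \left(-2\right) 1 \left(S + 6\right) = - 2 \left(6 + S\right) = -12 - 2 S$)
$q{\left(T,N \right)} = -9 - \frac{3 T}{2}$ ($q{\left(T,N \right)} = 3 - \left(12 + T + \frac{2 T}{4}\right) = 3 - \left(12 + T + 2 T \frac{1}{4}\right) = 3 - \left(12 + T + 2 \cdot \frac{1}{4} T\right) = 3 - \left(12 + \frac{3 T}{2}\right) = -9 - \frac{3 T}{2}$)
$87 q{\left(1,-3 \right)} + 128 = 87 \left(-9 - \frac{3}{2}\right) + 128 = 87 \left(- \frac{21}{2}\right) + 128 = - \frac{1827}{2} + 128 = - \frac{1571}{2}$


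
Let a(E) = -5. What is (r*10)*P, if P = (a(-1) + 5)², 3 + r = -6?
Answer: 0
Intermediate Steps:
r = -9 (r = -3 - 6 = -9)
P = 0 (P = (-5 + 5)² = 0² = 0)
(r*10)*P = -9*10*0 = -90*0 = 0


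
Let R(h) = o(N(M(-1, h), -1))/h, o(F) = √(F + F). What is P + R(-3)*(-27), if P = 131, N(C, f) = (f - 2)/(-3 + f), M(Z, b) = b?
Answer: 131 + 9*√6/2 ≈ 142.02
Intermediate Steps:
N(C, f) = (-2 + f)/(-3 + f)
o(F) = √2*√F (o(F) = √(2*F) = √2*√F)
R(h) = √6/(2*h) (R(h) = (√2*√((-2 - 1)/(-3 - 1)))/h = (√2*√(-3/(-4)))/h = (√2*√(-¼*(-3)))/h = (√2*√(¾))/h = (√2*(√3/2))/h = (√6/2)/h = √6/(2*h))
P + R(-3)*(-27) = 131 + ((½)*√6/(-3))*(-27) = 131 + ((½)*√6*(-⅓))*(-27) = 131 - √6/6*(-27) = 131 + 9*√6/2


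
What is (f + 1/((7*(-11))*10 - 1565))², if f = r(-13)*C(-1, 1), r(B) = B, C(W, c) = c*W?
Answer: 921365316/5452225 ≈ 168.99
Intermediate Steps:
C(W, c) = W*c
f = 13 (f = -(-13) = -13*(-1) = 13)
(f + 1/((7*(-11))*10 - 1565))² = (13 + 1/((7*(-11))*10 - 1565))² = (13 + 1/(-77*10 - 1565))² = (13 + 1/(-770 - 1565))² = (13 + 1/(-2335))² = (13 - 1/2335)² = (30354/2335)² = 921365316/5452225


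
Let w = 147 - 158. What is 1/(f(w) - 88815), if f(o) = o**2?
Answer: -1/88694 ≈ -1.1275e-5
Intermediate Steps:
w = -11
1/(f(w) - 88815) = 1/((-11)**2 - 88815) = 1/(121 - 88815) = 1/(-88694) = -1/88694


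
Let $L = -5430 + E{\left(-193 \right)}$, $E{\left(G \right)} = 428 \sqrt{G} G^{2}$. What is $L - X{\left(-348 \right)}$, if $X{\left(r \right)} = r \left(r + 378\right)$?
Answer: $5010 + 15942572 i \sqrt{193} \approx 5010.0 + 2.2148 \cdot 10^{8} i$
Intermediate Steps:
$E{\left(G \right)} = 428 G^{\frac{5}{2}}$
$X{\left(r \right)} = r \left(378 + r\right)$
$L = -5430 + 15942572 i \sqrt{193}$ ($L = -5430 + 428 \left(-193\right)^{\frac{5}{2}} = -5430 + 428 \cdot 37249 i \sqrt{193} = -5430 + 15942572 i \sqrt{193} \approx -5430.0 + 2.2148 \cdot 10^{8} i$)
$L - X{\left(-348 \right)} = \left(-5430 + 15942572 i \sqrt{193}\right) - - 348 \left(378 - 348\right) = \left(-5430 + 15942572 i \sqrt{193}\right) - \left(-348\right) 30 = \left(-5430 + 15942572 i \sqrt{193}\right) - -10440 = \left(-5430 + 15942572 i \sqrt{193}\right) + 10440 = 5010 + 15942572 i \sqrt{193}$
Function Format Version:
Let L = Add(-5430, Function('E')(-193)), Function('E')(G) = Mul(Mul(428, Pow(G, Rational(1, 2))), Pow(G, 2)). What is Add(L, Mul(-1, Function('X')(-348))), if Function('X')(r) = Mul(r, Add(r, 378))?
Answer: Add(5010, Mul(15942572, I, Pow(193, Rational(1, 2)))) ≈ Add(5010.0, Mul(2.2148e+8, I))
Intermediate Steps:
Function('E')(G) = Mul(428, Pow(G, Rational(5, 2)))
Function('X')(r) = Mul(r, Add(378, r))
L = Add(-5430, Mul(15942572, I, Pow(193, Rational(1, 2)))) (L = Add(-5430, Mul(428, Pow(-193, Rational(5, 2)))) = Add(-5430, Mul(428, Mul(37249, I, Pow(193, Rational(1, 2))))) = Add(-5430, Mul(15942572, I, Pow(193, Rational(1, 2)))) ≈ Add(-5430.0, Mul(2.2148e+8, I)))
Add(L, Mul(-1, Function('X')(-348))) = Add(Add(-5430, Mul(15942572, I, Pow(193, Rational(1, 2)))), Mul(-1, Mul(-348, Add(378, -348)))) = Add(Add(-5430, Mul(15942572, I, Pow(193, Rational(1, 2)))), Mul(-1, Mul(-348, 30))) = Add(Add(-5430, Mul(15942572, I, Pow(193, Rational(1, 2)))), Mul(-1, -10440)) = Add(Add(-5430, Mul(15942572, I, Pow(193, Rational(1, 2)))), 10440) = Add(5010, Mul(15942572, I, Pow(193, Rational(1, 2))))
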